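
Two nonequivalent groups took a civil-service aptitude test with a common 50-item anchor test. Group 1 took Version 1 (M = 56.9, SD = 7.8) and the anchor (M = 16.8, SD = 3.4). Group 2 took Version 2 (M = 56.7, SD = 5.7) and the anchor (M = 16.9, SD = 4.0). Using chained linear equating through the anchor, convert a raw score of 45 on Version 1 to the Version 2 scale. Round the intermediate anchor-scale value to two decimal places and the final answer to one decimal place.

Version 1 → anchor (Group 1): v = (3.4/7.8)(45 − 56.9) + 16.8 = 11.61
anchor → Version 2 (Group 2): y = (5.7/4.0)(11.61 − 16.9) + 56.7 = 49.2

49.2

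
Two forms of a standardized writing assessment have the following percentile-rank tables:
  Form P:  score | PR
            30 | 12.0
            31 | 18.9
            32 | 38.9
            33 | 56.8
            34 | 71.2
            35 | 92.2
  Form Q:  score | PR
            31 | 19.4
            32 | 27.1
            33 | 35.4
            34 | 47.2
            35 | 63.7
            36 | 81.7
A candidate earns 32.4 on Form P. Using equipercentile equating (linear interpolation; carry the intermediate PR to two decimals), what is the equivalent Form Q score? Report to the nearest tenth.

PR of 32.4 on Form P: 38.9 + (32.4 − 32)/(33 − 32) × (56.8 − 38.9) = 46.06
On Form Q, PR 46.06 falls between score 33 (PR 35.4) and 34 (PR 47.2).
Interpolate: 33 + (46.06 − 35.4)/(47.2 − 35.4) × (34 − 33) = 33.9

33.9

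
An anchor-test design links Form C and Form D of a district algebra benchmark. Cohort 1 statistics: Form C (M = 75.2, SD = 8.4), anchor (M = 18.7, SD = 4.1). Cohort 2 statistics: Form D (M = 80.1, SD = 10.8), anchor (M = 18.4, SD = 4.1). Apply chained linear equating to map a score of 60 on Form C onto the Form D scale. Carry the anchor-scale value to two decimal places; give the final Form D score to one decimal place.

61.3

Form C → anchor (Cohort 1): v = (4.1/8.4)(60 − 75.2) + 18.7 = 11.28
anchor → Form D (Cohort 2): y = (10.8/4.1)(11.28 − 18.4) + 80.1 = 61.3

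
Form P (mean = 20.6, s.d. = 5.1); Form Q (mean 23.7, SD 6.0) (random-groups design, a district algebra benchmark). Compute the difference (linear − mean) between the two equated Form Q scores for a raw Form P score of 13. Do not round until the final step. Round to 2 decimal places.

Mean-equated: 13 + (23.7 − 20.6) = 16.10
Linear-equated: (6.0/5.1)(13 − 20.6) + 23.7 = 14.759
Difference = 14.759 − 16.10 = -1.34

-1.34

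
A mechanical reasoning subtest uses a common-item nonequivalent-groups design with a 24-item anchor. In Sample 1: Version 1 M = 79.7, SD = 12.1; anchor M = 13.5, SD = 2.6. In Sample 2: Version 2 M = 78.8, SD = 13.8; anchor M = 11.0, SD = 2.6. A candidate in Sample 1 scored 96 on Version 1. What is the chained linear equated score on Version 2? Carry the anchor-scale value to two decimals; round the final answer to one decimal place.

110.6

Version 1 → anchor (Sample 1): v = (2.6/12.1)(96 − 79.7) + 13.5 = 17.00
anchor → Version 2 (Sample 2): y = (13.8/2.6)(17.00 − 11.0) + 78.8 = 110.6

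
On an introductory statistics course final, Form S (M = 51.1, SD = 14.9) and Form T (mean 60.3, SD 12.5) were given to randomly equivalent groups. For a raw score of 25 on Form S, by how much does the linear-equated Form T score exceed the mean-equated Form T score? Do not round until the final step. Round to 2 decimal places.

4.20

Mean-equated: 25 + (60.3 − 51.1) = 34.20
Linear-equated: (12.5/14.9)(25 − 51.1) + 60.3 = 38.404
Difference = 38.404 − 34.20 = 4.20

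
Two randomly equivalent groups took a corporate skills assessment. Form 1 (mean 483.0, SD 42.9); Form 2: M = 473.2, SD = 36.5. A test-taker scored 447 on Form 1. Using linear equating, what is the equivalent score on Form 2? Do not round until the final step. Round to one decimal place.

Linear equating: y = (SD_Y/SD_X)(x − M_X) + M_Y
y = (36.5/42.9)(447 − 483.0) + 473.2
y = 0.850816 × -36.0 + 473.2 = -30.6294 + 473.2 = 442.6

442.6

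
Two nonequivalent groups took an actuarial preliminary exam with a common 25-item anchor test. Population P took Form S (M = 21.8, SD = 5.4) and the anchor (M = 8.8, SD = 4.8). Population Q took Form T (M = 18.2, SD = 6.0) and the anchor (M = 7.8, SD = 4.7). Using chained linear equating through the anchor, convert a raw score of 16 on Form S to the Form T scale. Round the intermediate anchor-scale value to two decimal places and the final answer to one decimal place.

Form S → anchor (Population P): v = (4.8/5.4)(16 − 21.8) + 8.8 = 3.64
anchor → Form T (Population Q): y = (6.0/4.7)(3.64 − 7.8) + 18.2 = 12.9

12.9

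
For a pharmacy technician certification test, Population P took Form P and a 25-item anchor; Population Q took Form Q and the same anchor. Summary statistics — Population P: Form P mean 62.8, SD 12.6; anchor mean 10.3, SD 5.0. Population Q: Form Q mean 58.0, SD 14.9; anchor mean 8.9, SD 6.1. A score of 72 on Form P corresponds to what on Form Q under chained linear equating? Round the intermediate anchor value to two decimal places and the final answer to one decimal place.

Form P → anchor (Population P): v = (5.0/12.6)(72 − 62.8) + 10.3 = 13.95
anchor → Form Q (Population Q): y = (14.9/6.1)(13.95 − 8.9) + 58.0 = 70.3

70.3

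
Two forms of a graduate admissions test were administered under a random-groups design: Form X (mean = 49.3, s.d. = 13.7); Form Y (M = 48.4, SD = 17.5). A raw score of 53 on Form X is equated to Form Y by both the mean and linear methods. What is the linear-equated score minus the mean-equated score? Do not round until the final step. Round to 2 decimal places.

Mean-equated: 53 + (48.4 − 49.3) = 52.10
Linear-equated: (17.5/13.7)(53 − 49.3) + 48.4 = 53.126
Difference = 53.126 − 52.10 = 1.03

1.03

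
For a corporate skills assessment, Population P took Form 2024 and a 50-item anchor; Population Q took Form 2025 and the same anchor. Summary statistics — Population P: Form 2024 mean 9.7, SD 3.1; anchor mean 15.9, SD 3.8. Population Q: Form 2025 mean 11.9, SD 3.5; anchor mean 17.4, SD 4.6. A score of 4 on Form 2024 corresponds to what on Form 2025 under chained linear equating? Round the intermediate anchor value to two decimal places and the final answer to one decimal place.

5.4

Form 2024 → anchor (Population P): v = (3.8/3.1)(4 − 9.7) + 15.9 = 8.91
anchor → Form 2025 (Population Q): y = (3.5/4.6)(8.91 − 17.4) + 11.9 = 5.4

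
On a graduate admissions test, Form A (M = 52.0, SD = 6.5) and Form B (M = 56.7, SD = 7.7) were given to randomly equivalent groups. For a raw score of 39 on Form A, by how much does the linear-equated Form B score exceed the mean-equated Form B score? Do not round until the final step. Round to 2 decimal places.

-2.40

Mean-equated: 39 + (56.7 − 52.0) = 43.70
Linear-equated: (7.7/6.5)(39 − 52.0) + 56.7 = 41.300
Difference = 41.300 − 43.70 = -2.40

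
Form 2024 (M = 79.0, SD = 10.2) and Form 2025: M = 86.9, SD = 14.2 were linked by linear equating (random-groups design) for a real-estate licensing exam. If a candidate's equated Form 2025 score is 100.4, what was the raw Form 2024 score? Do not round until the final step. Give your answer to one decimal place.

Invert y = (SD_Y/SD_X)(x − M_X) + M_Y:
x = (SD_X/SD_Y)(y − M_Y) + M_X = (10.2/14.2)(100.4 − 86.9) + 79.0
x = 0.718310 × 13.500 + 79.0 = 88.7

88.7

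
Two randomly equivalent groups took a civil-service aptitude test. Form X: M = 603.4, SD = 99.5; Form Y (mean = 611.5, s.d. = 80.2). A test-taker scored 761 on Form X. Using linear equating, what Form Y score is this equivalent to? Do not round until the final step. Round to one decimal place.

Linear equating: y = (SD_Y/SD_X)(x − M_X) + M_Y
y = (80.2/99.5)(761 − 603.4) + 611.5
y = 0.806030 × 157.6 + 611.5 = 127.0304 + 611.5 = 738.5

738.5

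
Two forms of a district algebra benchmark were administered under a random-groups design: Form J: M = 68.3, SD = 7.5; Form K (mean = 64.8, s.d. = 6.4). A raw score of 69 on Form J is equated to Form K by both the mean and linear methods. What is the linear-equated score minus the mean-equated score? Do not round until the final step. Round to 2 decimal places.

-0.10

Mean-equated: 69 + (64.8 − 68.3) = 65.50
Linear-equated: (6.4/7.5)(69 − 68.3) + 64.8 = 65.397
Difference = 65.397 − 65.50 = -0.10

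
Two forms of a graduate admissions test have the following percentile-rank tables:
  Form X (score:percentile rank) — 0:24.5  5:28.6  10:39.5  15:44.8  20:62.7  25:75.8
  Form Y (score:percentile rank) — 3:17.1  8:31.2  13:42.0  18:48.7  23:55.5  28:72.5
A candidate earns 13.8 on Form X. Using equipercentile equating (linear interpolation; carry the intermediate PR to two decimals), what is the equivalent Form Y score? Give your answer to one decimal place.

14.1

PR of 13.8 on Form X: 39.5 + (13.8 − 10)/(15 − 10) × (44.8 − 39.5) = 43.53
On Form Y, PR 43.53 falls between score 13 (PR 42.0) and 18 (PR 48.7).
Interpolate: 13 + (43.53 − 42.0)/(48.7 − 42.0) × (18 − 13) = 14.1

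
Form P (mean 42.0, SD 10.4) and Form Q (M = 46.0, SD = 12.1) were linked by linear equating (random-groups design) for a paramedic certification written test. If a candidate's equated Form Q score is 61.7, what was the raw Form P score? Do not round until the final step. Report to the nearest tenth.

Invert y = (SD_Y/SD_X)(x − M_X) + M_Y:
x = (SD_X/SD_Y)(y − M_Y) + M_X = (10.4/12.1)(61.7 − 46.0) + 42.0
x = 0.859504 × 15.700 + 42.0 = 55.5

55.5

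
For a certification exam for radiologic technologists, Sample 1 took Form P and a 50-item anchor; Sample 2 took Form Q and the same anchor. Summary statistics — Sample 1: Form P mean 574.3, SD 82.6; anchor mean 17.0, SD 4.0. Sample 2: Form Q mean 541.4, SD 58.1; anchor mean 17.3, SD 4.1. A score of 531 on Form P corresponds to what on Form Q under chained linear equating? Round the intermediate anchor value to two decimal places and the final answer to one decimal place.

Form P → anchor (Sample 1): v = (4.0/82.6)(531 − 574.3) + 17.0 = 14.90
anchor → Form Q (Sample 2): y = (58.1/4.1)(14.90 − 17.3) + 541.4 = 507.4

507.4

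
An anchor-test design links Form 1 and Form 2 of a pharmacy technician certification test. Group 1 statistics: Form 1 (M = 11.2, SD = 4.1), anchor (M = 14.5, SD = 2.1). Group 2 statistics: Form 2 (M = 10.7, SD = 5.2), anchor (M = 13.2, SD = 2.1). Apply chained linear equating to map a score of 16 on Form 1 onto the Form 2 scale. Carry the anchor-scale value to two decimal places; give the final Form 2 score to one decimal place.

Form 1 → anchor (Group 1): v = (2.1/4.1)(16 − 11.2) + 14.5 = 16.96
anchor → Form 2 (Group 2): y = (5.2/2.1)(16.96 − 13.2) + 10.7 = 20.0

20.0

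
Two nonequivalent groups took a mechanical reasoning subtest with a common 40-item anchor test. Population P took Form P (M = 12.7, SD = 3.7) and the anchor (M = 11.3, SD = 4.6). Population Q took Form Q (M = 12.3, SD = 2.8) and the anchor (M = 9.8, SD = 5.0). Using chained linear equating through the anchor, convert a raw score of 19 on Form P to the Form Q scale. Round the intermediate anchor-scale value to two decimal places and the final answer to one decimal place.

Form P → anchor (Population P): v = (4.6/3.7)(19 − 12.7) + 11.3 = 19.13
anchor → Form Q (Population Q): y = (2.8/5.0)(19.13 − 9.8) + 12.3 = 17.5

17.5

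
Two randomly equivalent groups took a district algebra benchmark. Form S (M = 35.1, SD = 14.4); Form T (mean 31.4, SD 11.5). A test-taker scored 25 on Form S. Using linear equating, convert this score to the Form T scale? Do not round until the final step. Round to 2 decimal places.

Linear equating: y = (SD_Y/SD_X)(x − M_X) + M_Y
y = (11.5/14.4)(25 − 35.1) + 31.4
y = 0.798611 × -10.1 + 31.4 = -8.0660 + 31.4 = 23.33

23.33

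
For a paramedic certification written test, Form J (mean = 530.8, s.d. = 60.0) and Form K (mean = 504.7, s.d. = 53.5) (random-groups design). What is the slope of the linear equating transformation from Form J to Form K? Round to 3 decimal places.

0.892

A = SD_Y / SD_X = 53.5 / 60.0 = 0.892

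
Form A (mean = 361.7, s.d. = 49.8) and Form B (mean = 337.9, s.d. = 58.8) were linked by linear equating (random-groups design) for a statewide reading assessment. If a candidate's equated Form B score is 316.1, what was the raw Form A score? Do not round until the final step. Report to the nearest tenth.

343.2

Invert y = (SD_Y/SD_X)(x − M_X) + M_Y:
x = (SD_X/SD_Y)(y − M_Y) + M_X = (49.8/58.8)(316.1 − 337.9) + 361.7
x = 0.846939 × -21.800 + 361.7 = 343.2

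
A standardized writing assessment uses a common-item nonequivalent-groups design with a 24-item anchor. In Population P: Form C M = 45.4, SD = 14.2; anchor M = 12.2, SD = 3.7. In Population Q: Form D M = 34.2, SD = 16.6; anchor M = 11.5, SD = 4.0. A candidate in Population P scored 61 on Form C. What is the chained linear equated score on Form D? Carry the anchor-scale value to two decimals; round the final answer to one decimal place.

Form C → anchor (Population P): v = (3.7/14.2)(61 − 45.4) + 12.2 = 16.26
anchor → Form D (Population Q): y = (16.6/4.0)(16.26 − 11.5) + 34.2 = 54.0

54.0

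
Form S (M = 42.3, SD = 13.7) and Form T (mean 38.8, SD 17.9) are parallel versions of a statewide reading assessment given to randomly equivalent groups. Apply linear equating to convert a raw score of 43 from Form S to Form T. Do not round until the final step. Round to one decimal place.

39.7

Linear equating: y = (SD_Y/SD_X)(x − M_X) + M_Y
y = (17.9/13.7)(43 − 42.3) + 38.8
y = 1.306569 × 0.7 + 38.8 = 0.9146 + 38.8 = 39.7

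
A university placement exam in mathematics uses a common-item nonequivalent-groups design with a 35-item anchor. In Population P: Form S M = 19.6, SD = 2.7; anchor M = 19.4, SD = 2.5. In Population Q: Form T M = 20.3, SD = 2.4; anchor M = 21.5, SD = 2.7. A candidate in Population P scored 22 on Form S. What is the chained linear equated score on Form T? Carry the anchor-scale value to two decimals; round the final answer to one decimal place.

Form S → anchor (Population P): v = (2.5/2.7)(22 − 19.6) + 19.4 = 21.62
anchor → Form T (Population Q): y = (2.4/2.7)(21.62 − 21.5) + 20.3 = 20.4

20.4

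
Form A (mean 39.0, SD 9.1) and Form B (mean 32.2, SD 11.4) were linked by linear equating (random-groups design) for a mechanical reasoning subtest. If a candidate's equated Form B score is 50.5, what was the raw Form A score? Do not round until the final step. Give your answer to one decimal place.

Invert y = (SD_Y/SD_X)(x − M_X) + M_Y:
x = (SD_X/SD_Y)(y − M_Y) + M_X = (9.1/11.4)(50.5 − 32.2) + 39.0
x = 0.798246 × 18.300 + 39.0 = 53.6

53.6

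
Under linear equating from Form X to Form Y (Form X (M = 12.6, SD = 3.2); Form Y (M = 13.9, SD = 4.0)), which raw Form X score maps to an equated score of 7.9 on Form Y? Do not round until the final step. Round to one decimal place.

Invert y = (SD_Y/SD_X)(x − M_X) + M_Y:
x = (SD_X/SD_Y)(y − M_Y) + M_X = (3.2/4.0)(7.9 − 13.9) + 12.6
x = 0.800000 × -6.000 + 12.6 = 7.8

7.8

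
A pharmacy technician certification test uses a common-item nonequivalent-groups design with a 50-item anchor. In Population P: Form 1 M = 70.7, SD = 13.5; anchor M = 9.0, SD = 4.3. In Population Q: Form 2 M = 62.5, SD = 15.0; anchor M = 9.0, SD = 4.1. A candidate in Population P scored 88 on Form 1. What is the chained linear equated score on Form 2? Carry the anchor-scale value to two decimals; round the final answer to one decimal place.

Form 1 → anchor (Population P): v = (4.3/13.5)(88 − 70.7) + 9.0 = 14.51
anchor → Form 2 (Population Q): y = (15.0/4.1)(14.51 − 9.0) + 62.5 = 82.7

82.7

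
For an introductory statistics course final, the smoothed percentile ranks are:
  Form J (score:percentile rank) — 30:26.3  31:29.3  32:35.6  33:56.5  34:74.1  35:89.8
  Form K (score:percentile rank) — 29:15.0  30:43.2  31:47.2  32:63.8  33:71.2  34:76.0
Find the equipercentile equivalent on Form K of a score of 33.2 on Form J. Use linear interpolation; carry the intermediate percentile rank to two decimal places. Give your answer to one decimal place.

PR of 33.2 on Form J: 56.5 + (33.2 − 33)/(34 − 33) × (74.1 − 56.5) = 60.02
On Form K, PR 60.02 falls between score 31 (PR 47.2) and 32 (PR 63.8).
Interpolate: 31 + (60.02 − 47.2)/(63.8 − 47.2) × (32 − 31) = 31.8

31.8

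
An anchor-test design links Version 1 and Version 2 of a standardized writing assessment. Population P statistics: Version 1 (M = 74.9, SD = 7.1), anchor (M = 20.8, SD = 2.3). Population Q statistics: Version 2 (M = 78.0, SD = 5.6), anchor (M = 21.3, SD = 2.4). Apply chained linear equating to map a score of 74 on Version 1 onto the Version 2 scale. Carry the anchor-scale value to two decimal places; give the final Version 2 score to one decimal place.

Version 1 → anchor (Population P): v = (2.3/7.1)(74 − 74.9) + 20.8 = 20.51
anchor → Version 2 (Population Q): y = (5.6/2.4)(20.51 − 21.3) + 78.0 = 76.2

76.2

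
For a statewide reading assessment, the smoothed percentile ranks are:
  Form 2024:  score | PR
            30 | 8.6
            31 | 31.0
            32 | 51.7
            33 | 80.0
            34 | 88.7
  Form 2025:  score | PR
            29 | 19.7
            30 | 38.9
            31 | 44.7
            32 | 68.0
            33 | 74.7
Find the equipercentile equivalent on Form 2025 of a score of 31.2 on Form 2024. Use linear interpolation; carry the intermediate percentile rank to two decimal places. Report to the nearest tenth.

29.8

PR of 31.2 on Form 2024: 31.0 + (31.2 − 31)/(32 − 31) × (51.7 − 31.0) = 35.14
On Form 2025, PR 35.14 falls between score 29 (PR 19.7) and 30 (PR 38.9).
Interpolate: 29 + (35.14 − 19.7)/(38.9 − 19.7) × (30 − 29) = 29.8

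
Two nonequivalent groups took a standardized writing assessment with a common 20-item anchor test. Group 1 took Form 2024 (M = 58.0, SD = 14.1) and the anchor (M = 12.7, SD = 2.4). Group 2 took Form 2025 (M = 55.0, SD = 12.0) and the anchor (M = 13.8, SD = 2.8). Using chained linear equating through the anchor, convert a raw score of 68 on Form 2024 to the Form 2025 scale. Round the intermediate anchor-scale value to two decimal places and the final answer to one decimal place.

Form 2024 → anchor (Group 1): v = (2.4/14.1)(68 − 58.0) + 12.7 = 14.40
anchor → Form 2025 (Group 2): y = (12.0/2.8)(14.40 − 13.8) + 55.0 = 57.6

57.6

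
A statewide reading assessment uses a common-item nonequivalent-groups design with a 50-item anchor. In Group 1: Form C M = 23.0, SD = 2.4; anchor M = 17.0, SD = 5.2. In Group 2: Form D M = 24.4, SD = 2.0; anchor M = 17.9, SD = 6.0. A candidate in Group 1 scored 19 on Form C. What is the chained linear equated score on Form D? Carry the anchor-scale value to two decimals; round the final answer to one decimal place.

Form C → anchor (Group 1): v = (5.2/2.4)(19 − 23.0) + 17.0 = 8.33
anchor → Form D (Group 2): y = (2.0/6.0)(8.33 − 17.9) + 24.4 = 21.2

21.2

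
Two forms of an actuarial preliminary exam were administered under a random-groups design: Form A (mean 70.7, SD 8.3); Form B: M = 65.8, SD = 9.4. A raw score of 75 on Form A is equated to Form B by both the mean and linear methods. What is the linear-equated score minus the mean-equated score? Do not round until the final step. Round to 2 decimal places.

0.57

Mean-equated: 75 + (65.8 − 70.7) = 70.10
Linear-equated: (9.4/8.3)(75 − 70.7) + 65.8 = 70.670
Difference = 70.670 − 70.10 = 0.57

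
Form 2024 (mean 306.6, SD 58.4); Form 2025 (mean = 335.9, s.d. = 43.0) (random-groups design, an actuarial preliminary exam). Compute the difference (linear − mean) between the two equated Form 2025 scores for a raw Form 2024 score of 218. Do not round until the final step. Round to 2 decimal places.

23.36

Mean-equated: 218 + (335.9 − 306.6) = 247.30
Linear-equated: (43.0/58.4)(218 − 306.6) + 335.9 = 270.664
Difference = 270.664 − 247.30 = 23.36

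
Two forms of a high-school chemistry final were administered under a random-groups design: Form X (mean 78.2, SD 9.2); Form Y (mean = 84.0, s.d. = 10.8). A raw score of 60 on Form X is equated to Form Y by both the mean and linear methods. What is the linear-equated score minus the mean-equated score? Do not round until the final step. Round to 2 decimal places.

Mean-equated: 60 + (84.0 − 78.2) = 65.80
Linear-equated: (10.8/9.2)(60 − 78.2) + 84.0 = 62.635
Difference = 62.635 − 65.80 = -3.17

-3.17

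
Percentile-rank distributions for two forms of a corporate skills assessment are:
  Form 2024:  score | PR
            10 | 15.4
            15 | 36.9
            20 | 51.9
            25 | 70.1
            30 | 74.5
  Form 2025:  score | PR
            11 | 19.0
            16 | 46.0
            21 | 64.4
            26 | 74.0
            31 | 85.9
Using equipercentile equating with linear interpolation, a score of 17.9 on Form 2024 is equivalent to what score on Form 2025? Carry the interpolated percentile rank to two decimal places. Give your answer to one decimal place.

PR of 17.9 on Form 2024: 36.9 + (17.9 − 15)/(20 − 15) × (51.9 − 36.9) = 45.60
On Form 2025, PR 45.60 falls between score 11 (PR 19.0) and 16 (PR 46.0).
Interpolate: 11 + (45.60 − 19.0)/(46.0 − 19.0) × (16 − 11) = 15.9

15.9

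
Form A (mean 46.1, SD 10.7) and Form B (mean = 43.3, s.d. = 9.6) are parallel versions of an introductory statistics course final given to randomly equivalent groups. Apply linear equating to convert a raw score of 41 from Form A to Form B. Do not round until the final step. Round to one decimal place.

38.7

Linear equating: y = (SD_Y/SD_X)(x − M_X) + M_Y
y = (9.6/10.7)(41 − 46.1) + 43.3
y = 0.897196 × -5.1 + 43.3 = -4.5757 + 43.3 = 38.7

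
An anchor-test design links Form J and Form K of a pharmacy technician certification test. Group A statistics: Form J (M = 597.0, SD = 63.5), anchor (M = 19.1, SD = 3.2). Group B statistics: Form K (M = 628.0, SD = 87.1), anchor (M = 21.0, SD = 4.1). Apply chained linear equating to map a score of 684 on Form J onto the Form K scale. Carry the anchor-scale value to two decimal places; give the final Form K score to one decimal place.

680.7

Form J → anchor (Group A): v = (3.2/63.5)(684 − 597.0) + 19.1 = 23.48
anchor → Form K (Group B): y = (87.1/4.1)(23.48 − 21.0) + 628.0 = 680.7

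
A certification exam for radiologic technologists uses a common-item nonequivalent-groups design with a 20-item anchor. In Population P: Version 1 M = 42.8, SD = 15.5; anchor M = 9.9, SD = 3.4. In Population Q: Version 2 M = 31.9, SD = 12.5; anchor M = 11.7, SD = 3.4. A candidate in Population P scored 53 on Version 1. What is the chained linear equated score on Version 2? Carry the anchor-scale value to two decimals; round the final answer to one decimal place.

Version 1 → anchor (Population P): v = (3.4/15.5)(53 − 42.8) + 9.9 = 12.14
anchor → Version 2 (Population Q): y = (12.5/3.4)(12.14 − 11.7) + 31.9 = 33.5

33.5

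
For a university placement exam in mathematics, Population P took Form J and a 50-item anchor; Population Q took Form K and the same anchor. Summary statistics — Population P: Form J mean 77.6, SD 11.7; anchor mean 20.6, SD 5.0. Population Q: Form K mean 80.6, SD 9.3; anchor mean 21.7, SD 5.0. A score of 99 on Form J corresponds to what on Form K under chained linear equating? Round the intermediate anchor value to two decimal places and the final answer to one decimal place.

Form J → anchor (Population P): v = (5.0/11.7)(99 − 77.6) + 20.6 = 29.75
anchor → Form K (Population Q): y = (9.3/5.0)(29.75 − 21.7) + 80.6 = 95.6

95.6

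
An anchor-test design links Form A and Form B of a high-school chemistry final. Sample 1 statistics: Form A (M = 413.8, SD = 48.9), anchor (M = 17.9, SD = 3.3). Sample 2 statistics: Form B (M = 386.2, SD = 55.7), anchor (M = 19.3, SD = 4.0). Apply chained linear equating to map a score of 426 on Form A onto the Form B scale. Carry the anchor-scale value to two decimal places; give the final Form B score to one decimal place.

378.1

Form A → anchor (Sample 1): v = (3.3/48.9)(426 − 413.8) + 17.9 = 18.72
anchor → Form B (Sample 2): y = (55.7/4.0)(18.72 − 19.3) + 386.2 = 378.1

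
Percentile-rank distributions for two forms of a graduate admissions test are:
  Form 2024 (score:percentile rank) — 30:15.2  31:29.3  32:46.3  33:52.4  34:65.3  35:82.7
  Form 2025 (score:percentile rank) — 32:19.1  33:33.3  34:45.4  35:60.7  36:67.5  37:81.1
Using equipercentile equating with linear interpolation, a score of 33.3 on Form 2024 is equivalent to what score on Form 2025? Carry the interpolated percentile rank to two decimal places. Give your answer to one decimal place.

PR of 33.3 on Form 2024: 52.4 + (33.3 − 33)/(34 − 33) × (65.3 − 52.4) = 56.27
On Form 2025, PR 56.27 falls between score 34 (PR 45.4) and 35 (PR 60.7).
Interpolate: 34 + (56.27 − 45.4)/(60.7 − 45.4) × (35 − 34) = 34.7

34.7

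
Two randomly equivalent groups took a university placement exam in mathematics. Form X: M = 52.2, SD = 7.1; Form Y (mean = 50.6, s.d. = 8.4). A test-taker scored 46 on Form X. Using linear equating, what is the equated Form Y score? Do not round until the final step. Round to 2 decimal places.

Linear equating: y = (SD_Y/SD_X)(x − M_X) + M_Y
y = (8.4/7.1)(46 − 52.2) + 50.6
y = 1.183099 × -6.2 + 50.6 = -7.3352 + 50.6 = 43.26

43.26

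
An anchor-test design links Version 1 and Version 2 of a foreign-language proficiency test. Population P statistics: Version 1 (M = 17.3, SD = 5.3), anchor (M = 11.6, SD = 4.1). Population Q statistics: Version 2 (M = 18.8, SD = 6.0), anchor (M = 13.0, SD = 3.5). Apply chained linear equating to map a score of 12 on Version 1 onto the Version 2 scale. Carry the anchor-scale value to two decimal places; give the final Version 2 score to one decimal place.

Version 1 → anchor (Population P): v = (4.1/5.3)(12 − 17.3) + 11.6 = 7.50
anchor → Version 2 (Population Q): y = (6.0/3.5)(7.50 − 13.0) + 18.8 = 9.4

9.4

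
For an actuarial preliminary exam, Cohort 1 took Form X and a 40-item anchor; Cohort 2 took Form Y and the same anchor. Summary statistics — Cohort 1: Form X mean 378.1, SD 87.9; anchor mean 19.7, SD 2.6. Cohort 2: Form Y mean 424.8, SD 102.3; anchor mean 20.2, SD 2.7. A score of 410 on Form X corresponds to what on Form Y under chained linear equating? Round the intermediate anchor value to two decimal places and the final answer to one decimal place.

441.5

Form X → anchor (Cohort 1): v = (2.6/87.9)(410 − 378.1) + 19.7 = 20.64
anchor → Form Y (Cohort 2): y = (102.3/2.7)(20.64 − 20.2) + 424.8 = 441.5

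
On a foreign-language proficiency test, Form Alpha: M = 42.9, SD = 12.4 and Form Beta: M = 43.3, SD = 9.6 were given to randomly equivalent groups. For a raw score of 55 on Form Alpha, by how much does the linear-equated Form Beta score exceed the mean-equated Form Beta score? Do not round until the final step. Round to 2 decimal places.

-2.73

Mean-equated: 55 + (43.3 − 42.9) = 55.40
Linear-equated: (9.6/12.4)(55 − 42.9) + 43.3 = 52.668
Difference = 52.668 − 55.40 = -2.73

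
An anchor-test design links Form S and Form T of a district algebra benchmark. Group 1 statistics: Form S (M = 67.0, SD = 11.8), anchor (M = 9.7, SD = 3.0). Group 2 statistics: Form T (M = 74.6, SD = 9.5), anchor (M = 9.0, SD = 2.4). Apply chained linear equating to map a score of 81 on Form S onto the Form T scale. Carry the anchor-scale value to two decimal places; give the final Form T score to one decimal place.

Form S → anchor (Group 1): v = (3.0/11.8)(81 − 67.0) + 9.7 = 13.26
anchor → Form T (Group 2): y = (9.5/2.4)(13.26 − 9.0) + 74.6 = 91.5

91.5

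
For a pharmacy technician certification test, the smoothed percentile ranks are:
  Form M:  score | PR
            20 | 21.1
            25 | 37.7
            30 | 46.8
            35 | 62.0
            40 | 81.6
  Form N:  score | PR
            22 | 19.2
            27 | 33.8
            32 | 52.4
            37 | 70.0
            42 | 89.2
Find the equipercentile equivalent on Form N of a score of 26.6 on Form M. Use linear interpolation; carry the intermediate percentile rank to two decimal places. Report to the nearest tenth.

28.8

PR of 26.6 on Form M: 37.7 + (26.6 − 25)/(30 − 25) × (46.8 − 37.7) = 40.61
On Form N, PR 40.61 falls between score 27 (PR 33.8) and 32 (PR 52.4).
Interpolate: 27 + (40.61 − 33.8)/(52.4 − 33.8) × (32 − 27) = 28.8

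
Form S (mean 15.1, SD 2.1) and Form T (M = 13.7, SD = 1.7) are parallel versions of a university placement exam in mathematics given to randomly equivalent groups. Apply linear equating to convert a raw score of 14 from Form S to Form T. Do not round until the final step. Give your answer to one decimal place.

Linear equating: y = (SD_Y/SD_X)(x − M_X) + M_Y
y = (1.7/2.1)(14 − 15.1) + 13.7
y = 0.809524 × -1.1 + 13.7 = -0.8905 + 13.7 = 12.8

12.8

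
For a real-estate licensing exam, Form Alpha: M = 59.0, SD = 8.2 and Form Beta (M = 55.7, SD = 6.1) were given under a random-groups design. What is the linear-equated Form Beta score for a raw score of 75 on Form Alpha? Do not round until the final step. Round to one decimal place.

67.6

Linear equating: y = (SD_Y/SD_X)(x − M_X) + M_Y
y = (6.1/8.2)(75 − 59.0) + 55.7
y = 0.743902 × 16.0 + 55.7 = 11.9024 + 55.7 = 67.6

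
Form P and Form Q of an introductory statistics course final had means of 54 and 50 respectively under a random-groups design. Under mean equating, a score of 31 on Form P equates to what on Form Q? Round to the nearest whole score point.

27

Mean equating: y = x + (M_Y − M_X) = 31 + (50 − 54) = 27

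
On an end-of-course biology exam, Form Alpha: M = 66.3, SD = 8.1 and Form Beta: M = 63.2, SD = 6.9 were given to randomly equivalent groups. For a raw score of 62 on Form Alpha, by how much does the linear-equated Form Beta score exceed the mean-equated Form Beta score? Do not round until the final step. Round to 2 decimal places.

Mean-equated: 62 + (63.2 − 66.3) = 58.90
Linear-equated: (6.9/8.1)(62 − 66.3) + 63.2 = 59.537
Difference = 59.537 − 58.90 = 0.64

0.64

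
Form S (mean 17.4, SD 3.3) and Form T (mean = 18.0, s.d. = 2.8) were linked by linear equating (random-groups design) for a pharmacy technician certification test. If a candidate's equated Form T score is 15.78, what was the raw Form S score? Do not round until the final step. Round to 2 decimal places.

14.78

Invert y = (SD_Y/SD_X)(x − M_X) + M_Y:
x = (SD_X/SD_Y)(y − M_Y) + M_X = (3.3/2.8)(15.78 − 18.0) + 17.4
x = 1.178571 × -2.220 + 17.4 = 14.78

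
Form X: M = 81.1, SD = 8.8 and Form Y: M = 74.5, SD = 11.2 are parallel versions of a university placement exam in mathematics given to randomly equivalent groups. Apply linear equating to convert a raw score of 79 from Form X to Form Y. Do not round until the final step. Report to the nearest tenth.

Linear equating: y = (SD_Y/SD_X)(x − M_X) + M_Y
y = (11.2/8.8)(79 − 81.1) + 74.5
y = 1.272727 × -2.1 + 74.5 = -2.6727 + 74.5 = 71.8

71.8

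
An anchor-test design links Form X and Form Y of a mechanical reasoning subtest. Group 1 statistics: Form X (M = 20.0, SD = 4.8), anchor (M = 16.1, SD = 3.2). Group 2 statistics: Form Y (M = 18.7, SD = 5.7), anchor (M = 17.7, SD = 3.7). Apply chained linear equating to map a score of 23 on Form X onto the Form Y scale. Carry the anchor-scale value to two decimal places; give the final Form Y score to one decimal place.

Form X → anchor (Group 1): v = (3.2/4.8)(23 − 20.0) + 16.1 = 18.10
anchor → Form Y (Group 2): y = (5.7/3.7)(18.10 − 17.7) + 18.7 = 19.3

19.3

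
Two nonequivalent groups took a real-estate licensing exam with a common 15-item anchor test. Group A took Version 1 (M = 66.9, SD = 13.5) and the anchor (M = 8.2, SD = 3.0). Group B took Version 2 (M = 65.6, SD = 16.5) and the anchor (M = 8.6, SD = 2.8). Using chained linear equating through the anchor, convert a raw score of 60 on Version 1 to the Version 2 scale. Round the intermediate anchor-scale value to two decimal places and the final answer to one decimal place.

54.2

Version 1 → anchor (Group A): v = (3.0/13.5)(60 − 66.9) + 8.2 = 6.67
anchor → Version 2 (Group B): y = (16.5/2.8)(6.67 − 8.6) + 65.6 = 54.2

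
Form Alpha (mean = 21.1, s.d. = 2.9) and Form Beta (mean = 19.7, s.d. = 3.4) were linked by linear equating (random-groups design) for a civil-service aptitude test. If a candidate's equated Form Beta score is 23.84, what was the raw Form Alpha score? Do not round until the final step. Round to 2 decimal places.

Invert y = (SD_Y/SD_X)(x − M_X) + M_Y:
x = (SD_X/SD_Y)(y − M_Y) + M_X = (2.9/3.4)(23.84 − 19.7) + 21.1
x = 0.852941 × 4.140 + 21.1 = 24.63

24.63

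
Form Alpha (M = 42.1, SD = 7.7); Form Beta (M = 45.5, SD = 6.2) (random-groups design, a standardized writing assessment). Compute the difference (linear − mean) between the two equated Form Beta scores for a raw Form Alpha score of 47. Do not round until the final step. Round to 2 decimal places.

Mean-equated: 47 + (45.5 − 42.1) = 50.40
Linear-equated: (6.2/7.7)(47 − 42.1) + 45.5 = 49.445
Difference = 49.445 − 50.40 = -0.95

-0.95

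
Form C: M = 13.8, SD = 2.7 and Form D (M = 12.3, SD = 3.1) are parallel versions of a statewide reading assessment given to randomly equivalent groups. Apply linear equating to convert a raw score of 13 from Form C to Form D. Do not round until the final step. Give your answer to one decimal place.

Linear equating: y = (SD_Y/SD_X)(x − M_X) + M_Y
y = (3.1/2.7)(13 − 13.8) + 12.3
y = 1.148148 × -0.8 + 12.3 = -0.9185 + 12.3 = 11.4

11.4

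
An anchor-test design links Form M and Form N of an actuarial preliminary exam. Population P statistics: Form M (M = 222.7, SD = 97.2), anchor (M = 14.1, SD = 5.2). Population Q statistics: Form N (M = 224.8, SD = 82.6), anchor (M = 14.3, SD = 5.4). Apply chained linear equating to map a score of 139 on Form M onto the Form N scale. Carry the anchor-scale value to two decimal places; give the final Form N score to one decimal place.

Form M → anchor (Population P): v = (5.2/97.2)(139 − 222.7) + 14.1 = 9.62
anchor → Form N (Population Q): y = (82.6/5.4)(9.62 − 14.3) + 224.8 = 153.2

153.2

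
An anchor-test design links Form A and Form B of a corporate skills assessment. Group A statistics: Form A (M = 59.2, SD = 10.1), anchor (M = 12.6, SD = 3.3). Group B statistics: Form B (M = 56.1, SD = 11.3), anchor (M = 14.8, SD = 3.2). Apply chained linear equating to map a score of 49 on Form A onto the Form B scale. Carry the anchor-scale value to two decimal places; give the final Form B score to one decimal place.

Form A → anchor (Group A): v = (3.3/10.1)(49 − 59.2) + 12.6 = 9.27
anchor → Form B (Group B): y = (11.3/3.2)(9.27 − 14.8) + 56.1 = 36.6

36.6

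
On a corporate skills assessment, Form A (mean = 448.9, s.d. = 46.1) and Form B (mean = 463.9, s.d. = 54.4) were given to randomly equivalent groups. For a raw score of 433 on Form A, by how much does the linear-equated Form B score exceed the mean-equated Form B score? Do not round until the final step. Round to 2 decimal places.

Mean-equated: 433 + (463.9 − 448.9) = 448.00
Linear-equated: (54.4/46.1)(433 − 448.9) + 463.9 = 445.137
Difference = 445.137 − 448.00 = -2.86

-2.86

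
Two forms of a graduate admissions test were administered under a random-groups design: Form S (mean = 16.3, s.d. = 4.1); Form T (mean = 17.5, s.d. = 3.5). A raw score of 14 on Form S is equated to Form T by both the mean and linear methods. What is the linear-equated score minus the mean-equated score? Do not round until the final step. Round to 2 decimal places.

0.34

Mean-equated: 14 + (17.5 − 16.3) = 15.20
Linear-equated: (3.5/4.1)(14 − 16.3) + 17.5 = 15.537
Difference = 15.537 − 15.20 = 0.34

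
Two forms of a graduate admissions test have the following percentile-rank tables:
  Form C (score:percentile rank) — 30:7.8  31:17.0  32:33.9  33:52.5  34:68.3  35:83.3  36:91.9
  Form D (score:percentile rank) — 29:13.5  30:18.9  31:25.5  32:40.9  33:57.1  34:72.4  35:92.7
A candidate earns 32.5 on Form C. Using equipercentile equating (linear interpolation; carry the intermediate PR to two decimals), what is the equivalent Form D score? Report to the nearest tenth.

32.1

PR of 32.5 on Form C: 33.9 + (32.5 − 32)/(33 − 32) × (52.5 − 33.9) = 43.20
On Form D, PR 43.20 falls between score 32 (PR 40.9) and 33 (PR 57.1).
Interpolate: 32 + (43.20 − 40.9)/(57.1 − 40.9) × (33 − 32) = 32.1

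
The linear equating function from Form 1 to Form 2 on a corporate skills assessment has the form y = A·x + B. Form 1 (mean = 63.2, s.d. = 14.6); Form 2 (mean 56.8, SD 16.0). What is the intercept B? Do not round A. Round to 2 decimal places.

A = SD_Y / SD_X = 16.0 / 14.6 = 1.095890
B = M_Y − A·M_X = 56.8 − 1.095890 × 63.2 = -12.46

-12.46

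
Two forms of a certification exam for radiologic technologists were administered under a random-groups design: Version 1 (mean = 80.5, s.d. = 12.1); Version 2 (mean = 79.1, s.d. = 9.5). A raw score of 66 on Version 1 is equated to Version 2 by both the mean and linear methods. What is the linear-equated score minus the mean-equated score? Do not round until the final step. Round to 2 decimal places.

Mean-equated: 66 + (79.1 − 80.5) = 64.60
Linear-equated: (9.5/12.1)(66 − 80.5) + 79.1 = 67.716
Difference = 67.716 − 64.60 = 3.12

3.12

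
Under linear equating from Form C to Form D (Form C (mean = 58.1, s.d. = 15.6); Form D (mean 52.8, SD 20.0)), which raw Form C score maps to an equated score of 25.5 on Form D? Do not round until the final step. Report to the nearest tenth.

Invert y = (SD_Y/SD_X)(x − M_X) + M_Y:
x = (SD_X/SD_Y)(y − M_Y) + M_X = (15.6/20.0)(25.5 − 52.8) + 58.1
x = 0.780000 × -27.300 + 58.1 = 36.8

36.8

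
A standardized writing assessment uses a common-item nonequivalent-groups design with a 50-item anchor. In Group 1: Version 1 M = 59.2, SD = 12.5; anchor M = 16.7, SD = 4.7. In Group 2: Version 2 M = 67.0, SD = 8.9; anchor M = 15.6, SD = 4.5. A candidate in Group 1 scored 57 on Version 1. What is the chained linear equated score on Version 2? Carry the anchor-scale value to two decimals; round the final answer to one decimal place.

Version 1 → anchor (Group 1): v = (4.7/12.5)(57 − 59.2) + 16.7 = 15.87
anchor → Version 2 (Group 2): y = (8.9/4.5)(15.87 − 15.6) + 67.0 = 67.5

67.5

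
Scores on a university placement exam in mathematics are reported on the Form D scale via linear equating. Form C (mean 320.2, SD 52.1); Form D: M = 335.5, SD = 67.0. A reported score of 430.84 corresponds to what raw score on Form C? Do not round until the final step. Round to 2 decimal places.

394.34

Invert y = (SD_Y/SD_X)(x − M_X) + M_Y:
x = (SD_X/SD_Y)(y − M_Y) + M_X = (52.1/67.0)(430.84 − 335.5) + 320.2
x = 0.777612 × 95.340 + 320.2 = 394.34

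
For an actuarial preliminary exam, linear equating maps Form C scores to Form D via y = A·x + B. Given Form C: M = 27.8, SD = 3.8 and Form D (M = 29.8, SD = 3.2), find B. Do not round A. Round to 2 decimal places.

6.39

A = SD_Y / SD_X = 3.2 / 3.8 = 0.842105
B = M_Y − A·M_X = 29.8 − 0.842105 × 27.8 = 6.39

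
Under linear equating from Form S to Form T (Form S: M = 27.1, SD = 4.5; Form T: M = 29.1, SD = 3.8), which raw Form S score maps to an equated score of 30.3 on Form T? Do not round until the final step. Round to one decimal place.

Invert y = (SD_Y/SD_X)(x − M_X) + M_Y:
x = (SD_X/SD_Y)(y − M_Y) + M_X = (4.5/3.8)(30.3 − 29.1) + 27.1
x = 1.184211 × 1.200 + 27.1 = 28.5

28.5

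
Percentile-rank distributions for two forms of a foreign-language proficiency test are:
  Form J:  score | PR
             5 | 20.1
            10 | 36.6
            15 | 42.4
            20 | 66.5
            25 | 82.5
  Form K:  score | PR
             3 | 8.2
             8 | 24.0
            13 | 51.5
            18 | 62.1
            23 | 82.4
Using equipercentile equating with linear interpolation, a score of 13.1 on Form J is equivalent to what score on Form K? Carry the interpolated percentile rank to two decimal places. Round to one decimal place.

10.9

PR of 13.1 on Form J: 36.6 + (13.1 − 10)/(15 − 10) × (42.4 − 36.6) = 40.20
On Form K, PR 40.20 falls between score 8 (PR 24.0) and 13 (PR 51.5).
Interpolate: 8 + (40.20 − 24.0)/(51.5 − 24.0) × (13 − 8) = 10.9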